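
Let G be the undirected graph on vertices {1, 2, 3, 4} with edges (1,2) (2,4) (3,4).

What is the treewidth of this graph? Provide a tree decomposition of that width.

Treewidth 1.
Bags: B1 = {1, 2}  B2 = {2, 4}  B3 = {3, 4}
Tree: B1–B2, B2–B3

Each bag holds 2 vertices, so the decomposition has width 1, which upper-bounds the treewidth. Any graph with an edge has treewidth ≥ 1, and G has the edge 1–2. Therefore the treewidth is 1.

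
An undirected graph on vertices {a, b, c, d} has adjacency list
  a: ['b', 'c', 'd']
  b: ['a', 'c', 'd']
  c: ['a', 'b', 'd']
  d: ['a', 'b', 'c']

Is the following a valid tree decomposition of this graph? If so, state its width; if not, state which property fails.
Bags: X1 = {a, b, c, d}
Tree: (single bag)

Checking the three conditions: (i) the bags cover all of {a, b, c, d}; (ii) for each edge, some bag contains both endpoints; (iii) the bags containing any fixed vertex form a subtree. All hold, so the decomposition is valid with width 4 − 1 = 3.

Yes; width 3.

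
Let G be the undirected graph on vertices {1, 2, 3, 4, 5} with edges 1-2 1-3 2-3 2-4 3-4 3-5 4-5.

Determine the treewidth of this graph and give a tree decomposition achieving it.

Treewidth 2.
One optimal decomposition is:
Bags: B1 = {2, 3, 4}  B2 = {3, 4, 5}  B3 = {1, 2, 3}
Tree: B1–B2, B1–B3

Every bag has size at most 3, so the width is 3 − 1 = 2 and tw(G) ≤ 2. For the lower bound, the 3 vertices {1, 2, 3} are pairwise adjacent, and any tree decomposition puts a clique entirely inside one bag — forcing width ≥ 2. Therefore the treewidth is 2.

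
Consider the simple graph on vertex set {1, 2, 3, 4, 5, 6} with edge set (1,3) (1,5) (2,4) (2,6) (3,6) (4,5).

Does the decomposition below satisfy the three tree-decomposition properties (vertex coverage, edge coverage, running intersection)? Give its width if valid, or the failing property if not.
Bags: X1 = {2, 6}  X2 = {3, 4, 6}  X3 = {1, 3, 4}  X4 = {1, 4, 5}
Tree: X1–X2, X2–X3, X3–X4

No — edge (4,2) lies in no bag.

A tree decomposition must satisfy three properties: every vertex lies in some bag; for every edge, both endpoints lie together in some bag; and for every vertex, the bags containing it form a connected subtree. Here edge (4,2) lies in no bag, so the decomposition is invalid.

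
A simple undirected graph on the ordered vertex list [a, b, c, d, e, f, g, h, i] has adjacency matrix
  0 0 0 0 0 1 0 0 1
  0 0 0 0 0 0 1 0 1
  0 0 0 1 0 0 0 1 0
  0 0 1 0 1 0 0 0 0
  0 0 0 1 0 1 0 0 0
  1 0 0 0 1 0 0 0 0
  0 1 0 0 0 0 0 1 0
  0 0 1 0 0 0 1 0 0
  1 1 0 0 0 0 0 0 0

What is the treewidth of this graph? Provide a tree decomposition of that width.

Each bag holds 3 vertices, so the decomposition has width 2, which upper-bounds the treewidth. Since e–d–c–h–g–b–i–a–f–e is a cycle in G, G is not acyclic. Forests are exactly the graphs of treewidth ≤ 1, so tw(G) ≥ 2. Therefore the treewidth is 2.

Treewidth 2.
One optimal decomposition is:
Bags: B1 = {c, d, e}  B2 = {c, e, h}  B3 = {e, g, h}  B4 = {b, e, g}  B5 = {b, e, i}  B6 = {a, e, i}  B7 = {a, e, f}
Tree: B1–B2, B2–B3, B3–B4, B4–B5, B5–B6, B6–B7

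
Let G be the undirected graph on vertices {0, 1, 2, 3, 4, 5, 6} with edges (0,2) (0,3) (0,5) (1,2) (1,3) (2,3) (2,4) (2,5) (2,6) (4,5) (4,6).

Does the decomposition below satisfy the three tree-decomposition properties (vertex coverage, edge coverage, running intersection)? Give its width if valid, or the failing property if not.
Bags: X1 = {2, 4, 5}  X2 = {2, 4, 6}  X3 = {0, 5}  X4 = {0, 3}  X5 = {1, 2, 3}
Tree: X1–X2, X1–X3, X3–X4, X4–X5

No — edge (2,0) lies in no bag.

A tree decomposition must satisfy three properties: every vertex lies in some bag; for every edge, both endpoints lie together in some bag; and for every vertex, the bags containing it form a connected subtree. Here edge (2,0) lies in no bag, so the decomposition is invalid.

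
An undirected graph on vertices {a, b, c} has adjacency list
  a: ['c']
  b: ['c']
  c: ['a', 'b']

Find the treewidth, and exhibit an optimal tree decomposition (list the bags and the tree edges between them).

Treewidth 1.
One optimal decomposition is:
Bags: B1 = {a, c}  B2 = {b, c}
Tree: B1–B2

The largest bag has 2 vertices, giving width 1; this decomposition certifies tw(G) ≤ 1. Any graph with an edge has treewidth ≥ 1, and G has the edge a–c. The upper and lower bounds meet at 1, so that is the treewidth.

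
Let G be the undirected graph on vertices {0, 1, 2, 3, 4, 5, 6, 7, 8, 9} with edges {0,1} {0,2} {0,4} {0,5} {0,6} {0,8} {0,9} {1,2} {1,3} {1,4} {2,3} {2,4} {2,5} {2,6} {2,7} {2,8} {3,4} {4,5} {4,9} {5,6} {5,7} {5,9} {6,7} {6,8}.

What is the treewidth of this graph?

A width-3 tree decomposition is:
Bags: B1 = {0, 2, 4, 5}  B2 = {0, 2, 5, 6}  B3 = {0, 4, 5, 9}  B4 = {0, 1, 2, 4}  B5 = {2, 5, 6, 7}  B6 = {1, 2, 3, 4}  B7 = {0, 2, 6, 8}
Tree: B1–B2, B1–B3, B1–B4, B2–B5, B4–B6, B2–B7
Each bag holds 4 vertices, so the decomposition has width 3, which upper-bounds the treewidth. Conversely, {0, 4, 5, 9} is a clique of size 4, and the vertices of any clique must share a bag in every tree decomposition; so some bag has ≥ 4 vertices and tw(G) ≥ 3. The upper and lower bounds meet at 3, so that is the treewidth.

3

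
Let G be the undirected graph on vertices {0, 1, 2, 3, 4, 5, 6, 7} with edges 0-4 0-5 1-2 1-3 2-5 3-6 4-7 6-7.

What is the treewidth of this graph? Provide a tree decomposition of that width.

The largest bag has 3 vertices, giving width 2; this decomposition certifies tw(G) ≤ 2. For the lower bound, G contains the cycle 6–3–1–2–5–0–4–7–6, so G is not a forest; only forests have treewidth ≤ 1, hence tw(G) ≥ 2. The upper and lower bounds meet at 2, so that is the treewidth.

Treewidth 2.
Bags: B1 = {1, 3, 6}  B2 = {1, 2, 6}  B3 = {2, 5, 6}  B4 = {0, 5, 6}  B5 = {0, 4, 6}  B6 = {4, 6, 7}
Tree: B1–B2, B2–B3, B3–B4, B4–B5, B5–B6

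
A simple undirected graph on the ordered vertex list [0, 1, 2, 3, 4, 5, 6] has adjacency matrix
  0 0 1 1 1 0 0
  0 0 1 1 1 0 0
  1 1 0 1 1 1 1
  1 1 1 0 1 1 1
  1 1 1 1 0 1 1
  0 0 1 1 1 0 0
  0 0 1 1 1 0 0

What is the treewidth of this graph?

A width-3 tree decomposition is:
Bags: B1 = {2, 3, 4, 6}  B2 = {1, 2, 3, 4}  B3 = {0, 2, 3, 4}  B4 = {2, 3, 4, 5}
Tree: B1–B2, B1–B3, B3–B4
Each bag holds 4 vertices, so the decomposition has width 3, which upper-bounds the treewidth. For the lower bound, the 4 vertices {0, 2, 3, 4} are pairwise adjacent, and any tree decomposition puts a clique entirely inside one bag — forcing width ≥ 3. Hence tw(G) = 3 exactly.

3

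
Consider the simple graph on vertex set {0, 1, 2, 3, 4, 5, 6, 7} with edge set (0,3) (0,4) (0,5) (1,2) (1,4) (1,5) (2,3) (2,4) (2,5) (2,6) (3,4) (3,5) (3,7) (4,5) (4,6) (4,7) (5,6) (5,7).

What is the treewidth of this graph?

3

A width-3 tree decomposition is:
Bags: B1 = {2, 3, 4, 5}  B2 = {2, 4, 5, 6}  B3 = {1, 2, 4, 5}  B4 = {0, 3, 4, 5}  B5 = {3, 4, 5, 7}
Tree: B1–B2, B1–B3, B1–B4, B1–B5
Each bag holds 4 vertices, so the decomposition has width 3, which upper-bounds the treewidth. Conversely, {0, 3, 4, 5} is a clique of size 4, and the vertices of any clique must share a bag in every tree decomposition; so some bag has ≥ 4 vertices and tw(G) ≥ 3. Combining the bounds, tw(G) = 3.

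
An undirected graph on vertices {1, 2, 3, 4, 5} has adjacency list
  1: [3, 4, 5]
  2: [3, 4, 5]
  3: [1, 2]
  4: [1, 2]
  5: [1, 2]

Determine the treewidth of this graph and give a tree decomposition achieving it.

Treewidth 2.
One optimal decomposition is:
Bags: B1 = {1, 2, 3}  B2 = {1, 2, 4}  B3 = {1, 2, 5}
Tree: B1–B2, B2–B3

The largest bag has 3 vertices, giving width 2; this decomposition certifies tw(G) ≤ 2. The edges 1–3–2–4–1 form a cycle, so G is not a tree and its treewidth is at least 2. Combining the bounds, tw(G) = 2.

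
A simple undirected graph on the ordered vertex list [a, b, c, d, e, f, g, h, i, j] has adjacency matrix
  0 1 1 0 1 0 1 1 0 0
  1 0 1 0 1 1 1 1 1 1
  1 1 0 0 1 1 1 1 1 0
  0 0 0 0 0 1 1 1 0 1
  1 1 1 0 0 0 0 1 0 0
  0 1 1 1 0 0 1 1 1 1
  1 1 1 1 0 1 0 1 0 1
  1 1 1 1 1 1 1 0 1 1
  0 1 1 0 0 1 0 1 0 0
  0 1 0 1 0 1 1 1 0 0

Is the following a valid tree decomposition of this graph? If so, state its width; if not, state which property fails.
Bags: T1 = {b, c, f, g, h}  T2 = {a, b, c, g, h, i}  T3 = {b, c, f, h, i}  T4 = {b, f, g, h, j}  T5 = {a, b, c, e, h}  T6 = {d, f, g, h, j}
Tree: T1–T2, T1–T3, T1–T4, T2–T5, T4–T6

No — bags containing vertex i are not connected in the tree.

A tree decomposition must satisfy three properties: every vertex lies in some bag; for every edge, both endpoints lie together in some bag; and for every vertex, the bags containing it form a connected subtree. Here bags containing vertex i are not connected in the tree, so the decomposition is invalid.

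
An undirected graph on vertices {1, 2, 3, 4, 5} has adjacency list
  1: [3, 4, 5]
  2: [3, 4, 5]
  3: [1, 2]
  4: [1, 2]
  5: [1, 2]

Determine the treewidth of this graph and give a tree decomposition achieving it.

Each bag holds 3 vertices, so the decomposition has width 2, which upper-bounds the treewidth. Since 1–3–2–5–1 is a cycle in G, G is not acyclic. Forests are exactly the graphs of treewidth ≤ 1, so tw(G) ≥ 2. Hence tw(G) = 2 exactly.

Treewidth 2.
One optimal decomposition is:
Bags: B1 = {1, 2, 3}  B2 = {1, 2, 5}  B3 = {1, 2, 4}
Tree: B1–B2, B2–B3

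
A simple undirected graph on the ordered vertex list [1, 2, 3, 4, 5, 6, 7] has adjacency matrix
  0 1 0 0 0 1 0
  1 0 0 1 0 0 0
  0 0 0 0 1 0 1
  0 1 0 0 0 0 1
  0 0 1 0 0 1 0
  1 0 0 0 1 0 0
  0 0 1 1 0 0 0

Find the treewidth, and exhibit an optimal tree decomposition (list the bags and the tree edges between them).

Treewidth 2.
One optimal decomposition is:
Bags: B1 = {3, 4, 7}  B2 = {2, 3, 4}  B3 = {1, 2, 3}  B4 = {1, 3, 6}  B5 = {3, 5, 6}
Tree: B1–B2, B2–B3, B3–B4, B4–B5

Each bag holds 3 vertices, so the decomposition has width 2, which upper-bounds the treewidth. For the lower bound, G contains the cycle 3–7–4–2–1–6–5–3, so G is not a forest; only forests have treewidth ≤ 1, hence tw(G) ≥ 2. Hence tw(G) = 2 exactly.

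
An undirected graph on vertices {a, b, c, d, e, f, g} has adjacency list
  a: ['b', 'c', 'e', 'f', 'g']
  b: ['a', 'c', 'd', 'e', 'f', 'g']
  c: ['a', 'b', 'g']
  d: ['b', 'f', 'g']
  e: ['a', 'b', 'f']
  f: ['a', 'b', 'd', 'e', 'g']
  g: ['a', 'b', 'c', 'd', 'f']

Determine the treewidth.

3

A width-3 tree decomposition is:
Bags: B1 = {a, b, f, g}  B2 = {a, b, e, f}  B3 = {b, d, f, g}  B4 = {a, b, c, g}
Tree: B1–B2, B1–B3, B1–B4
Every bag has size at most 4, so the width is 4 − 1 = 3 and tw(G) ≤ 3. On the other hand G contains the 4-clique {a, b, c, g}. A clique must lie in a single bag of any decomposition, so no decomposition can have width below 3. Combining the bounds, tw(G) = 3.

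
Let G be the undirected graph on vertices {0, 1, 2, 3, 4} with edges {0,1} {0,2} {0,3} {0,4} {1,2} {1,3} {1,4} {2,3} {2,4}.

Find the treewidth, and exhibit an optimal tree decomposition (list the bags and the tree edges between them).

The largest bag has 4 vertices, giving width 3; this decomposition certifies tw(G) ≤ 3. For the lower bound, the 4 vertices {0, 1, 2, 3} are pairwise adjacent, and any tree decomposition puts a clique entirely inside one bag — forcing width ≥ 3. Therefore the treewidth is 3.

Treewidth 3.
One such decomposition:
Bags: B1 = {0, 1, 2, 3}  B2 = {0, 1, 2, 4}
Tree: B1–B2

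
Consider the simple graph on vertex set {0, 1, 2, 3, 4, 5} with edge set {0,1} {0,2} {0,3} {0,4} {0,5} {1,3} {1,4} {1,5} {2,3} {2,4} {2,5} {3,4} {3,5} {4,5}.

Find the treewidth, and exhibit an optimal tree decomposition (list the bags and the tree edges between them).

Each bag holds 5 vertices, so the decomposition has width 4, which upper-bounds the treewidth. Conversely, {0, 1, 3, 4, 5} is a clique of size 5, and the vertices of any clique must share a bag in every tree decomposition; so some bag has ≥ 5 vertices and tw(G) ≥ 4. Combining the bounds, tw(G) = 4.

Treewidth 4.
One optimal decomposition is:
Bags: B1 = {0, 2, 3, 4, 5}  B2 = {0, 1, 3, 4, 5}
Tree: B1–B2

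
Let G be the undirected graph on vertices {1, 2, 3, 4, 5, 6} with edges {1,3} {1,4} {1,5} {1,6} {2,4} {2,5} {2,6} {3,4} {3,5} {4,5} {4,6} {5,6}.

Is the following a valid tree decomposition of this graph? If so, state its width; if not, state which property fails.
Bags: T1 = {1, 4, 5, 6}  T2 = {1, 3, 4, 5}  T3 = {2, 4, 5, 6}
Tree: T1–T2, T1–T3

Yes; width 3.

Vertex coverage: the bags together contain {1, 2, 3, 4, 5, 6}, the full vertex set. Edge coverage: each edge of G has both endpoints in at least one bag. Running intersection: for every vertex, the bags containing it form a connected subtree. All three properties hold, so this is a valid tree decomposition of width max|bag| − 1 = 3, and hence tw(G) ≤ 3.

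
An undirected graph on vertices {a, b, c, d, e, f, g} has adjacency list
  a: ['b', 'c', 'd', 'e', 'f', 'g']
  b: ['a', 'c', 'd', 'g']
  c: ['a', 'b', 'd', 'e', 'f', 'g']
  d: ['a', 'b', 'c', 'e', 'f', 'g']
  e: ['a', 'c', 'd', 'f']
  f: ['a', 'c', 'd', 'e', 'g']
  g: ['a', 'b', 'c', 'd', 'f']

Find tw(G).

4

A width-4 tree decomposition is:
Bags: B1 = {a, c, d, f, g}  B2 = {a, b, c, d, g}  B3 = {a, c, d, e, f}
Tree: B1–B2, B1–B3
Every bag has size at most 5, so the width is 5 − 1 = 4 and tw(G) ≤ 4. Conversely, {a, c, d, f, g} is a clique of size 5, and the vertices of any clique must share a bag in every tree decomposition; so some bag has ≥ 5 vertices and tw(G) ≥ 4. Hence tw(G) = 4 exactly.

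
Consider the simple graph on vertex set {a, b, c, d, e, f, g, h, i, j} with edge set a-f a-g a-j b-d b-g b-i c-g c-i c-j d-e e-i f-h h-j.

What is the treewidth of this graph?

A width-2 tree decomposition is:
Bags: B1 = {d, e, i}  B2 = {b, d, i}  B3 = {b, c, i}  B4 = {b, c, g}  B5 = {c, g, j}  B6 = {a, g, j}  B7 = {a, h, j}  B8 = {a, f, h}
Tree: B1–B2, B2–B3, B3–B4, B4–B5, B5–B6, B6–B7, B7–B8
The largest bag has 3 vertices, giving width 2; this decomposition certifies tw(G) ≤ 2. For the lower bound, G contains the cycle e–d–b–i–e, so G is not a forest; only forests have treewidth ≤ 1, hence tw(G) ≥ 2. Therefore the treewidth is 2.

2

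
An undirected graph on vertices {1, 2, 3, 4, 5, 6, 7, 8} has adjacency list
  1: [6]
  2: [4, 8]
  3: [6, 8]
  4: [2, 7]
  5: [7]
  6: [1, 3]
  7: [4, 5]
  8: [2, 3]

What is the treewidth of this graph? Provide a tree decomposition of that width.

Treewidth 1.
One optimal decomposition is:
Bags: B1 = {1, 6}  B2 = {3, 6}  B3 = {3, 8}  B4 = {2, 8}  B5 = {2, 4}  B6 = {4, 7}  B7 = {5, 7}
Tree: B1–B2, B2–B3, B3–B4, B4–B5, B5–B6, B6–B7

The largest bag has 2 vertices, giving width 1; this decomposition certifies tw(G) ≤ 1. Since G has at least one edge (e.g. 1–6), it is not an edgeless graph, so tw(G) ≥ 1. Therefore the treewidth is 1.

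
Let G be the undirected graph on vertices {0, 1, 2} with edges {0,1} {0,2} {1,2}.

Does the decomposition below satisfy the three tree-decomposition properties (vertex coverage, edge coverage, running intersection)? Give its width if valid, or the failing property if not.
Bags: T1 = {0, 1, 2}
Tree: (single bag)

Yes; width 2.

Checking the three conditions: (i) the bags cover all of {0, 1, 2}; (ii) for each edge, some bag contains both endpoints; (iii) the bags containing any fixed vertex form a subtree. All hold, so the decomposition is valid with width 3 − 1 = 2.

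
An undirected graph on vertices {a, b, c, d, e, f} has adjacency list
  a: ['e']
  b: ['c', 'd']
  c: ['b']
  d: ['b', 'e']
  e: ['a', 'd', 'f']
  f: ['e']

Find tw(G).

1

A width-1 tree decomposition is:
Bags: B1 = {e, f}  B2 = {d, e}  B3 = {b, d}  B4 = {a, e}  B5 = {b, c}
Tree: B1–B2, B2–B3, B1–B4, B3–B5
The largest bag has 2 vertices, giving width 1; this decomposition certifies tw(G) ≤ 1. G has an edge, so its treewidth is at least 1. Combining the bounds, tw(G) = 1.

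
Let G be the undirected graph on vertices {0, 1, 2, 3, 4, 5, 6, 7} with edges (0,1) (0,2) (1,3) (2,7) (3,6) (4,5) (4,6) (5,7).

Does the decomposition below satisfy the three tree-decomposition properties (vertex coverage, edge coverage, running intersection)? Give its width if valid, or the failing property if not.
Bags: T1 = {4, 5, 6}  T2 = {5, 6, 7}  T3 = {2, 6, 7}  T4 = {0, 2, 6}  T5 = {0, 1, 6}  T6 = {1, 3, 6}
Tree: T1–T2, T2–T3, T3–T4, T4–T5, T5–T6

Vertex coverage: the bags together contain {0, 1, 2, 3, 4, 5, 6, 7}, the full vertex set. Edge coverage: each edge of G has both endpoints in at least one bag. Running intersection: for every vertex, the bags containing it form a connected subtree. All three properties hold, so this is a valid tree decomposition of width max|bag| − 1 = 2, and hence tw(G) ≤ 2.

Yes; width 2.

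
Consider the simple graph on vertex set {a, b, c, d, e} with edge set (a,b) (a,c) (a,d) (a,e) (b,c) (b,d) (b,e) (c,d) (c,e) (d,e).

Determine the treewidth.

A width-4 tree decomposition is:
Bags: B1 = {a, b, c, d, e}
Tree: (single bag)
With just one bag of size 5, the width is 5 − 1 = 4, so tw(G) ≤ 4. On the other hand G contains the 5-clique {a, b, c, d, e}. A clique must lie in a single bag of any decomposition, so no decomposition can have width below 4. Combining the bounds, tw(G) = 4.

4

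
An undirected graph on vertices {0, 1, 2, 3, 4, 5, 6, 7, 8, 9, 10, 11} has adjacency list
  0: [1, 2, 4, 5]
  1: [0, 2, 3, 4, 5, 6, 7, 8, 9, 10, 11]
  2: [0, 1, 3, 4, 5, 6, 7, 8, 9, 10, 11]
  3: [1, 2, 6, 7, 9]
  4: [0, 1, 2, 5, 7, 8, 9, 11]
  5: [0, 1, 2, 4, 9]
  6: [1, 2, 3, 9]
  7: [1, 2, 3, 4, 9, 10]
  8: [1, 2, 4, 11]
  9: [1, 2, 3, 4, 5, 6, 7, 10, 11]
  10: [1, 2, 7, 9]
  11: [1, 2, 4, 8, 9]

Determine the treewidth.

A width-4 tree decomposition is:
Bags: B1 = {1, 2, 3, 7, 9}  B2 = {1, 2, 4, 7, 9}  B3 = {1, 2, 4, 5, 9}  B4 = {0, 1, 2, 4, 5}  B5 = {1, 2, 4, 9, 11}  B6 = {1, 2, 3, 6, 9}  B7 = {1, 2, 7, 9, 10}  B8 = {1, 2, 4, 8, 11}
Tree: B1–B2, B2–B3, B3–B4, B3–B5, B1–B6, B1–B7, B5–B8
The largest bag has 5 vertices, giving width 4; this decomposition certifies tw(G) ≤ 4. On the other hand G contains the 5-clique {0, 1, 2, 4, 5}. A clique must lie in a single bag of any decomposition, so no decomposition can have width below 4. Therefore the treewidth is 4.

4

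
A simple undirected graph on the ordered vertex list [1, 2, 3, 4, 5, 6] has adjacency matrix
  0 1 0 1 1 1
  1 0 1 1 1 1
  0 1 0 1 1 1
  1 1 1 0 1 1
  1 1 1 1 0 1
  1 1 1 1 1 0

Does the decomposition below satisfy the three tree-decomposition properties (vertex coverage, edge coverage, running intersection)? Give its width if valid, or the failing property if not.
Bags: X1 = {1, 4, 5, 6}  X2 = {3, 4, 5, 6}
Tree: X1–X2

A tree decomposition must satisfy three properties: every vertex lies in some bag; for every edge, both endpoints lie together in some bag; and for every vertex, the bags containing it form a connected subtree. Here vertex 2 appears in no bag, so the decomposition is invalid.

No — vertex 2 appears in no bag.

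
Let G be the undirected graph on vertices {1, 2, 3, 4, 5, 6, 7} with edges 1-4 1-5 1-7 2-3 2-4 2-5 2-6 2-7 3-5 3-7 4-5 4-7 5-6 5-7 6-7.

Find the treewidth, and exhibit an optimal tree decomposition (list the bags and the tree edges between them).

The largest bag has 4 vertices, giving width 3; this decomposition certifies tw(G) ≤ 3. Conversely, {1, 4, 5, 7} is a clique of size 4, and the vertices of any clique must share a bag in every tree decomposition; so some bag has ≥ 4 vertices and tw(G) ≥ 3. Combining the bounds, tw(G) = 3.

Treewidth 3.
Bags: B1 = {2, 5, 6, 7}  B2 = {2, 3, 5, 7}  B3 = {2, 4, 5, 7}  B4 = {1, 4, 5, 7}
Tree: B1–B2, B1–B3, B3–B4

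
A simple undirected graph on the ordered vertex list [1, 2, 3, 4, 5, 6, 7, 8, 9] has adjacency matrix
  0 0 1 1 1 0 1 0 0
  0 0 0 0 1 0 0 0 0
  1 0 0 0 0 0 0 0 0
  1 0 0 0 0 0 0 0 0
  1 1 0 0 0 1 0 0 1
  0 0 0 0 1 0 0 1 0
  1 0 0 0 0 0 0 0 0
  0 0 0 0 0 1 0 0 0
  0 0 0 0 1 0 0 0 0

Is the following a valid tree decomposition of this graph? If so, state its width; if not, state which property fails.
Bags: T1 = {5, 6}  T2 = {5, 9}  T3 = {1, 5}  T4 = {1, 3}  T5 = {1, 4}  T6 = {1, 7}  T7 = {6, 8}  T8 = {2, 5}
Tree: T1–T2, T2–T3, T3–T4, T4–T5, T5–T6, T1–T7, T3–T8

Checking the three conditions: (i) the bags cover all of {1, 2, 3, 4, 5, 6, 7, 8, 9}; (ii) for each edge, some bag contains both endpoints; (iii) the bags containing any fixed vertex form a subtree. All hold, so the decomposition is valid with width 2 − 1 = 1.

Yes; width 1.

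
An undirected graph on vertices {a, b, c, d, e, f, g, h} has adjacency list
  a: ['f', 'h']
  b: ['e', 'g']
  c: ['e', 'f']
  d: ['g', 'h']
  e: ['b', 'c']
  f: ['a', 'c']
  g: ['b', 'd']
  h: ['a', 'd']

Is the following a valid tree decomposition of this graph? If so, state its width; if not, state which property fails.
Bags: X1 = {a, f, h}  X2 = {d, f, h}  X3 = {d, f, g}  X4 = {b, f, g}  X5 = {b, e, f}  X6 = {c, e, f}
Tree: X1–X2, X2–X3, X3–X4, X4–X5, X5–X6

Yes; width 2.

Checking the three conditions: (i) the bags cover all of {a, b, c, d, e, f, g, h}; (ii) for each edge, some bag contains both endpoints; (iii) the bags containing any fixed vertex form a subtree. All hold, so the decomposition is valid with width 3 − 1 = 2.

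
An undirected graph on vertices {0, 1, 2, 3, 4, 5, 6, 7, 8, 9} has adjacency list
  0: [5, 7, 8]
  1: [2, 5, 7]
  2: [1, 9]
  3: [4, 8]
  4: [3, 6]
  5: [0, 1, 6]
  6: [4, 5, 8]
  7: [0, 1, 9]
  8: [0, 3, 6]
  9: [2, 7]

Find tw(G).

A width-2 tree decomposition is:
Bags: B1 = {3, 4, 6}  B2 = {3, 6, 8}  B3 = {5, 6, 8}  B4 = {0, 5, 8}  B5 = {0, 1, 5}  B6 = {0, 1, 7}  B7 = {1, 2, 7}  B8 = {2, 7, 9}
Tree: B1–B2, B2–B3, B3–B4, B4–B5, B5–B6, B6–B7, B7–B8
Every bag has size at most 3, so the width is 3 − 1 = 2 and tw(G) ≤ 2. For the lower bound, G contains the cycle 4–3–8–6–4, so G is not a forest; only forests have treewidth ≤ 1, hence tw(G) ≥ 2. Combining the bounds, tw(G) = 2.

2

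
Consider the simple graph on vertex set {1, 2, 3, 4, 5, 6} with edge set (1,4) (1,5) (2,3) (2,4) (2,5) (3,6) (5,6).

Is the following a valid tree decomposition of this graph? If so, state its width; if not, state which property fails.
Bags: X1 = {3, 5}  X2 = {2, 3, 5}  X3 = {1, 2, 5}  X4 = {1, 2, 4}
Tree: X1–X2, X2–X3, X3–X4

A tree decomposition must satisfy three properties: every vertex lies in some bag; for every edge, both endpoints lie together in some bag; and for every vertex, the bags containing it form a connected subtree. Here vertex 6 appears in no bag, so the decomposition is invalid.

No — vertex 6 appears in no bag.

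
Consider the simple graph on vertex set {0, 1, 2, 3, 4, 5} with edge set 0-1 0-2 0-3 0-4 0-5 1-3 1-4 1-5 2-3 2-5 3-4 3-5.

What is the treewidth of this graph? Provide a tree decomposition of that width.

Treewidth 3.
One optimal decomposition is:
Bags: B1 = {0, 2, 3, 5}  B2 = {0, 1, 3, 5}  B3 = {0, 1, 3, 4}
Tree: B1–B2, B2–B3

The largest bag has 4 vertices, giving width 3; this decomposition certifies tw(G) ≤ 3. For the lower bound, the 4 vertices {0, 1, 3, 4} are pairwise adjacent, and any tree decomposition puts a clique entirely inside one bag — forcing width ≥ 3. Combining the bounds, tw(G) = 3.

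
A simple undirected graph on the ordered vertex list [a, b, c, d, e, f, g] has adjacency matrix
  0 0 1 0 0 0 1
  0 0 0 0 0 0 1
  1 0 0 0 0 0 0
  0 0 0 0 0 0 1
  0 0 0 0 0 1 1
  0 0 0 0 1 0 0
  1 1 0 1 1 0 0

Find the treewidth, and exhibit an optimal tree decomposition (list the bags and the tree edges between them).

Every bag has size at most 2, so the width is 2 − 1 = 1 and tw(G) ≤ 1. Any graph with an edge has treewidth ≥ 1, and G has the edge g–a. The upper and lower bounds meet at 1, so that is the treewidth.

Treewidth 1.
One such decomposition:
Bags: B1 = {a, g}  B2 = {e, g}  B3 = {a, c}  B4 = {e, f}  B5 = {b, g}  B6 = {d, g}
Tree: B1–B2, B1–B3, B2–B4, B1–B5, B1–B6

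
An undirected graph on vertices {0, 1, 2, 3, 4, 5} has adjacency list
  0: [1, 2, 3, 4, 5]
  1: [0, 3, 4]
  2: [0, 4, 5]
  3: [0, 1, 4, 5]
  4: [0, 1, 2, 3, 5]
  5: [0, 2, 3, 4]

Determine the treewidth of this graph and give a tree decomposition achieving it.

Treewidth 3.
Bags: B1 = {0, 3, 4, 5}  B2 = {0, 1, 3, 4}  B3 = {0, 2, 4, 5}
Tree: B1–B2, B1–B3

Each bag holds 4 vertices, so the decomposition has width 3, which upper-bounds the treewidth. For the lower bound, the 4 vertices {0, 2, 4, 5} are pairwise adjacent, and any tree decomposition puts a clique entirely inside one bag — forcing width ≥ 3. Therefore the treewidth is 3.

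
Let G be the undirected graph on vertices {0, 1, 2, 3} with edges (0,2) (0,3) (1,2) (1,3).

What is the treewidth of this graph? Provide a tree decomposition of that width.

Every bag has size at most 3, so the width is 3 − 1 = 2 and tw(G) ≤ 2. The edges 3–0–2–1–3 form a cycle, so G is not a tree and its treewidth is at least 2. The upper and lower bounds meet at 2, so that is the treewidth.

Treewidth 2.
One optimal decomposition is:
Bags: B1 = {0, 2, 3}  B2 = {1, 2, 3}
Tree: B1–B2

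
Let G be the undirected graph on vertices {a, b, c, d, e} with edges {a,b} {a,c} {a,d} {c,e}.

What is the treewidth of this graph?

1

A width-1 tree decomposition is:
Bags: B1 = {a, c}  B2 = {a, d}  B3 = {c, e}  B4 = {a, b}
Tree: B1–B2, B1–B3, B1–B4
The largest bag has 2 vertices, giving width 1; this decomposition certifies tw(G) ≤ 1. Any graph with an edge has treewidth ≥ 1, and G has the edge a–c. The upper and lower bounds meet at 1, so that is the treewidth.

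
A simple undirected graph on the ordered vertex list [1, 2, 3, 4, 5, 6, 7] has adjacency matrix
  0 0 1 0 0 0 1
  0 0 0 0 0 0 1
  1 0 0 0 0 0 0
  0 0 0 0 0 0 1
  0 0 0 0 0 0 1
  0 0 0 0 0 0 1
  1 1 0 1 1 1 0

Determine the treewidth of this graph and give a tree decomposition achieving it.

Every bag has size at most 2, so the width is 2 − 1 = 1 and tw(G) ≤ 1. Any graph with an edge has treewidth ≥ 1, and G has the edge 7–4. Therefore the treewidth is 1.

Treewidth 1.
One optimal decomposition is:
Bags: B1 = {4, 7}  B2 = {5, 7}  B3 = {6, 7}  B4 = {1, 7}  B5 = {1, 3}  B6 = {2, 7}
Tree: B1–B2, B1–B3, B1–B4, B4–B5, B3–B6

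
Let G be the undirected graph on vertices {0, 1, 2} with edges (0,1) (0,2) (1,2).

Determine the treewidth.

2

A width-2 tree decomposition is:
Bags: B1 = {0, 1, 2}
Tree: (single bag)
With just one bag of size 3, the width is 3 − 1 = 2, so tw(G) ≤ 2. On the other hand G contains the 3-clique {0, 1, 2}. A clique must lie in a single bag of any decomposition, so no decomposition can have width below 2. Combining the bounds, tw(G) = 2.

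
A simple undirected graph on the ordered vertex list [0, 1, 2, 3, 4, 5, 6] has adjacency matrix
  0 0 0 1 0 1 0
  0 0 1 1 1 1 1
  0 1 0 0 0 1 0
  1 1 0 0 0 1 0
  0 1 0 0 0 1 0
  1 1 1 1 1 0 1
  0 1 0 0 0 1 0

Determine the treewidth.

2

A width-2 tree decomposition is:
Bags: B1 = {0, 3, 5}  B2 = {1, 3, 5}  B3 = {1, 5, 6}  B4 = {1, 2, 5}  B5 = {1, 4, 5}
Tree: B1–B2, B2–B3, B2–B4, B4–B5
The largest bag has 3 vertices, giving width 2; this decomposition certifies tw(G) ≤ 2. On the other hand G contains the 3-clique {0, 3, 5}. A clique must lie in a single bag of any decomposition, so no decomposition can have width below 2. The upper and lower bounds meet at 2, so that is the treewidth.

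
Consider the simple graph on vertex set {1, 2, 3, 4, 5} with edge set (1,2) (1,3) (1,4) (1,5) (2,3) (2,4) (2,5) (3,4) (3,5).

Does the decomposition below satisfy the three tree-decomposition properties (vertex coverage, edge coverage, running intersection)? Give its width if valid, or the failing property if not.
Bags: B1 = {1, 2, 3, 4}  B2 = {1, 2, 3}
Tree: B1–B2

No — vertex 5 appears in no bag.

A tree decomposition must satisfy three properties: every vertex lies in some bag; for every edge, both endpoints lie together in some bag; and for every vertex, the bags containing it form a connected subtree. Here vertex 5 appears in no bag, so the decomposition is invalid.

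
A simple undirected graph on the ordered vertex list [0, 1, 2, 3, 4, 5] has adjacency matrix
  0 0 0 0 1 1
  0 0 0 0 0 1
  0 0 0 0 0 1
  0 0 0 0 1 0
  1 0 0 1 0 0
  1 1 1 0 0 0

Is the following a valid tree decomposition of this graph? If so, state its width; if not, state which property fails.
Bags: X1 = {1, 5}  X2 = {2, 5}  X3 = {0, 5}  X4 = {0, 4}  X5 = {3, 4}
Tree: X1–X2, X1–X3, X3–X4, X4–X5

Vertex coverage: the bags together contain {0, 1, 2, 3, 4, 5}, the full vertex set. Edge coverage: each edge of G has both endpoints in at least one bag. Running intersection: for every vertex, the bags containing it form a connected subtree. All three properties hold, so this is a valid tree decomposition of width max|bag| − 1 = 1, and hence tw(G) ≤ 1.

Yes; width 1.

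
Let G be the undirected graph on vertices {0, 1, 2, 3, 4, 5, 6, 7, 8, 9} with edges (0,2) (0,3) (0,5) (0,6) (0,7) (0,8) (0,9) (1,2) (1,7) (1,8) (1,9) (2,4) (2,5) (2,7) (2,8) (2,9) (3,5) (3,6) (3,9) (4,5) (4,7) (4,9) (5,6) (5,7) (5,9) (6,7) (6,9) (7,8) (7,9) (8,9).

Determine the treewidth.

A width-4 tree decomposition is:
Bags: B1 = {0, 2, 5, 7, 9}  B2 = {0, 2, 7, 8, 9}  B3 = {0, 5, 6, 7, 9}  B4 = {0, 3, 5, 6, 9}  B5 = {1, 2, 7, 8, 9}  B6 = {2, 4, 5, 7, 9}
Tree: B1–B2, B1–B3, B3–B4, B2–B5, B1–B6
The largest bag has 5 vertices, giving width 4; this decomposition certifies tw(G) ≤ 4. For the lower bound, the 5 vertices {0, 3, 5, 6, 9} are pairwise adjacent, and any tree decomposition puts a clique entirely inside one bag — forcing width ≥ 4. The upper and lower bounds meet at 4, so that is the treewidth.

4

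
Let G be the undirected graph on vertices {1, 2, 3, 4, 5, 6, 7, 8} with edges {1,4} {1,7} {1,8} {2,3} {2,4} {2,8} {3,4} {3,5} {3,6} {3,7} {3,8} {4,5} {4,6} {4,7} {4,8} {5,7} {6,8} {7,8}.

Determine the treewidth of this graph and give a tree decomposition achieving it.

The largest bag has 4 vertices, giving width 3; this decomposition certifies tw(G) ≤ 3. For the lower bound, the 4 vertices {1, 4, 7, 8} are pairwise adjacent, and any tree decomposition puts a clique entirely inside one bag — forcing width ≥ 3. The upper and lower bounds meet at 3, so that is the treewidth.

Treewidth 3.
One optimal decomposition is:
Bags: B1 = {2, 3, 4, 8}  B2 = {3, 4, 7, 8}  B3 = {3, 4, 5, 7}  B4 = {3, 4, 6, 8}  B5 = {1, 4, 7, 8}
Tree: B1–B2, B2–B3, B1–B4, B2–B5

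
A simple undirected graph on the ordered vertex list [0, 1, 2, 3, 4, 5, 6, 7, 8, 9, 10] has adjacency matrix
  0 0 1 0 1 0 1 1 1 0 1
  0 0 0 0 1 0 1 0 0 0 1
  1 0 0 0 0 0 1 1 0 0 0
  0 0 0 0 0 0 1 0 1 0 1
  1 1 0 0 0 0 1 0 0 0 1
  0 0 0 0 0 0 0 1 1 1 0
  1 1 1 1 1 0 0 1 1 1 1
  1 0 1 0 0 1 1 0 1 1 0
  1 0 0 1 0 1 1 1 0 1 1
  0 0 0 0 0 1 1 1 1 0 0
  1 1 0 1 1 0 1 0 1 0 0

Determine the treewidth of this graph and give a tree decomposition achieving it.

Treewidth 3.
Bags: B1 = {0, 6, 8, 10}  B2 = {0, 4, 6, 10}  B3 = {1, 4, 6, 10}  B4 = {0, 6, 7, 8}  B5 = {3, 6, 8, 10}  B6 = {6, 7, 8, 9}  B7 = {0, 2, 6, 7}  B8 = {5, 7, 8, 9}
Tree: B1–B2, B2–B3, B1–B4, B1–B5, B4–B6, B4–B7, B6–B8

The largest bag has 4 vertices, giving width 3; this decomposition certifies tw(G) ≤ 3. For the lower bound, the 4 vertices {5, 7, 8, 9} are pairwise adjacent, and any tree decomposition puts a clique entirely inside one bag — forcing width ≥ 3. The upper and lower bounds meet at 3, so that is the treewidth.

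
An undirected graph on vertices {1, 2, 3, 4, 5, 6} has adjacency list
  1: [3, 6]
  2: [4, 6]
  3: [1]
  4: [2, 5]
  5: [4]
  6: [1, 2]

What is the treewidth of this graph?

1

A width-1 tree decomposition is:
Bags: B1 = {1, 3}  B2 = {1, 6}  B3 = {2, 6}  B4 = {2, 4}  B5 = {4, 5}
Tree: B1–B2, B2–B3, B3–B4, B4–B5
Every bag has size at most 2, so the width is 2 − 1 = 1 and tw(G) ≤ 1. Any graph with an edge has treewidth ≥ 1, and G has the edge 3–1. Combining the bounds, tw(G) = 1.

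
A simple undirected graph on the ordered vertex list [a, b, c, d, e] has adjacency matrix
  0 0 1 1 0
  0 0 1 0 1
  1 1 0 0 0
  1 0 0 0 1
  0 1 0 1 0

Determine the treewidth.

A width-2 tree decomposition is:
Bags: B1 = {a, d, e}  B2 = {a, c, e}  B3 = {b, c, e}
Tree: B1–B2, B2–B3
Every bag has size at most 3, so the width is 3 − 1 = 2 and tw(G) ≤ 2. Since e–d–a–c–b–e is a cycle in G, G is not acyclic. Forests are exactly the graphs of treewidth ≤ 1, so tw(G) ≥ 2. Hence tw(G) = 2 exactly.

2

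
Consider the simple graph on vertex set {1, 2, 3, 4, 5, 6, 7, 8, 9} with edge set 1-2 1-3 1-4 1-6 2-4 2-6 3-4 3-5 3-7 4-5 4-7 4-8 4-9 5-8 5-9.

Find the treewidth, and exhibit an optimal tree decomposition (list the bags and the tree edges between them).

Treewidth 2.
One optimal decomposition is:
Bags: B1 = {1, 3, 4}  B2 = {3, 4, 7}  B3 = {1, 2, 4}  B4 = {1, 2, 6}  B5 = {3, 4, 5}  B6 = {4, 5, 8}  B7 = {4, 5, 9}
Tree: B1–B2, B1–B3, B3–B4, B1–B5, B5–B6, B6–B7

Every bag has size at most 3, so the width is 3 − 1 = 2 and tw(G) ≤ 2. On the other hand G contains the 3-clique {4, 5, 8}. A clique must lie in a single bag of any decomposition, so no decomposition can have width below 2. Combining the bounds, tw(G) = 2.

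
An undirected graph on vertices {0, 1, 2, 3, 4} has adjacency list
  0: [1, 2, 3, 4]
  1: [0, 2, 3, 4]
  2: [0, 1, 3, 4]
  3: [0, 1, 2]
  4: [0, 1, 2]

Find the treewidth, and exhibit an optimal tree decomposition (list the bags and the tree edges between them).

Each bag holds 4 vertices, so the decomposition has width 3, which upper-bounds the treewidth. For the lower bound, the 4 vertices {0, 1, 2, 3} are pairwise adjacent, and any tree decomposition puts a clique entirely inside one bag — forcing width ≥ 3. Hence tw(G) = 3 exactly.

Treewidth 3.
One such decomposition:
Bags: B1 = {0, 1, 2, 3}  B2 = {0, 1, 2, 4}
Tree: B1–B2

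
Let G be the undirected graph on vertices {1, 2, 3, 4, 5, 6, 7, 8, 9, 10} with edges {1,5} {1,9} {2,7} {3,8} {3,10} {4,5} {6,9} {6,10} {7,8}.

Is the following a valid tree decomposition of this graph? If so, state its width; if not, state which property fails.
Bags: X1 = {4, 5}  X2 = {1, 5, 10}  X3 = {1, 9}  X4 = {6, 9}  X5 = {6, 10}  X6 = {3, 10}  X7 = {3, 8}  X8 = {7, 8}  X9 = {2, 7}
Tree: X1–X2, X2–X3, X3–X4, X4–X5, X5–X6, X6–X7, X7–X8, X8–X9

No — bags containing vertex 10 are not connected in the tree.

A tree decomposition must satisfy three properties: every vertex lies in some bag; for every edge, both endpoints lie together in some bag; and for every vertex, the bags containing it form a connected subtree. Here bags containing vertex 10 are not connected in the tree, so the decomposition is invalid.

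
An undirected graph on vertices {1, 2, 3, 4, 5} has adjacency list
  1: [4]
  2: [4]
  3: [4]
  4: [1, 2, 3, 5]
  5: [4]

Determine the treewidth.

A width-1 tree decomposition is:
Bags: B1 = {4, 5}  B2 = {2, 4}  B3 = {3, 4}  B4 = {1, 4}
Tree: B1–B2, B1–B3, B3–B4
The largest bag has 2 vertices, giving width 1; this decomposition certifies tw(G) ≤ 1. Any graph with an edge has treewidth ≥ 1, and G has the edge 4–5. Hence tw(G) = 1 exactly.

1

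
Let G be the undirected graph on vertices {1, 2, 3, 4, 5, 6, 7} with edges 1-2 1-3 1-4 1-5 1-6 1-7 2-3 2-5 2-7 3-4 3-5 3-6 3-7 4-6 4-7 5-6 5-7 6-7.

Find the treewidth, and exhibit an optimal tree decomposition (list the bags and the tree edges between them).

Treewidth 4.
Bags: B1 = {1, 2, 3, 5, 7}  B2 = {1, 3, 5, 6, 7}  B3 = {1, 3, 4, 6, 7}
Tree: B1–B2, B2–B3

Each bag holds 5 vertices, so the decomposition has width 4, which upper-bounds the treewidth. Conversely, {1, 3, 4, 6, 7} is a clique of size 5, and the vertices of any clique must share a bag in every tree decomposition; so some bag has ≥ 5 vertices and tw(G) ≥ 4. Combining the bounds, tw(G) = 4.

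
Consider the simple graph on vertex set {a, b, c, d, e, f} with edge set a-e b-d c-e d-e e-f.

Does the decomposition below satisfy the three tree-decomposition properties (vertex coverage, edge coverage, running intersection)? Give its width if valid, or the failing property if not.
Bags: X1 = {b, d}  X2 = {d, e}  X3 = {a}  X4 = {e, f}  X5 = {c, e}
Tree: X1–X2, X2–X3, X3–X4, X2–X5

A tree decomposition must satisfy three properties: every vertex lies in some bag; for every edge, both endpoints lie together in some bag; and for every vertex, the bags containing it form a connected subtree. Here edge (e,a) lies in no bag, so the decomposition is invalid.

No — edge (e,a) lies in no bag.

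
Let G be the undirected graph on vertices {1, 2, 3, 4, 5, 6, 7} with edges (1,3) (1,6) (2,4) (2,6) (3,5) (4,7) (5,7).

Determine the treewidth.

A width-2 tree decomposition is:
Bags: B1 = {1, 2, 6}  B2 = {1, 2, 3}  B3 = {2, 3, 5}  B4 = {2, 5, 7}  B5 = {2, 4, 7}
Tree: B1–B2, B2–B3, B3–B4, B4–B5
Each bag holds 3 vertices, so the decomposition has width 2, which upper-bounds the treewidth. The edges 2–6–1–3–5–7–4–2 form a cycle, so G is not a tree and its treewidth is at least 2. Therefore the treewidth is 2.

2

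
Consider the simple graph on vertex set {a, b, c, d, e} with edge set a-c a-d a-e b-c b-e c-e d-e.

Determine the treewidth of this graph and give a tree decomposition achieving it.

Treewidth 2.
One optimal decomposition is:
Bags: B1 = {a, c, e}  B2 = {a, d, e}  B3 = {b, c, e}
Tree: B1–B2, B1–B3

Each bag holds 3 vertices, so the decomposition has width 2, which upper-bounds the treewidth. Conversely, {a, d, e} is a clique of size 3, and the vertices of any clique must share a bag in every tree decomposition; so some bag has ≥ 3 vertices and tw(G) ≥ 2. Hence tw(G) = 2 exactly.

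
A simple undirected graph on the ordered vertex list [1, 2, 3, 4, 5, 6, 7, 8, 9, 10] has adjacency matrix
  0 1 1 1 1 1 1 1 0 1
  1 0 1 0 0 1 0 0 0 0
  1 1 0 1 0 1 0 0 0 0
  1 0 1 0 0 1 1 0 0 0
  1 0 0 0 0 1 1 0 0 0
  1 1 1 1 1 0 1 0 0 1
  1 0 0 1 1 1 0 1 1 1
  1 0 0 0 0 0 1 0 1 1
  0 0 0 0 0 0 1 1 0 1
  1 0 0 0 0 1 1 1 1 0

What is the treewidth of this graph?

A width-3 tree decomposition is:
Bags: B1 = {1, 3, 4, 6}  B2 = {1, 4, 6, 7}  B3 = {1, 6, 7, 10}  B4 = {1, 7, 8, 10}  B5 = {7, 8, 9, 10}  B6 = {1, 2, 3, 6}  B7 = {1, 5, 6, 7}
Tree: B1–B2, B2–B3, B3–B4, B4–B5, B1–B6, B3–B7
Every bag has size at most 4, so the width is 4 − 1 = 3 and tw(G) ≤ 3. Conversely, {1, 7, 8, 10} is a clique of size 4, and the vertices of any clique must share a bag in every tree decomposition; so some bag has ≥ 4 vertices and tw(G) ≥ 3. Combining the bounds, tw(G) = 3.

3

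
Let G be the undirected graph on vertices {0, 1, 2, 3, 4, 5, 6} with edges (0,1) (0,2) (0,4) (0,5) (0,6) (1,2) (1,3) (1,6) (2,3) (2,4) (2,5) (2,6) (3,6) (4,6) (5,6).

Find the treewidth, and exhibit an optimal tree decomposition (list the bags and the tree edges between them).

Treewidth 3.
One such decomposition:
Bags: B1 = {0, 2, 5, 6}  B2 = {0, 1, 2, 6}  B3 = {0, 2, 4, 6}  B4 = {1, 2, 3, 6}
Tree: B1–B2, B2–B3, B2–B4

The largest bag has 4 vertices, giving width 3; this decomposition certifies tw(G) ≤ 3. For the lower bound, the 4 vertices {0, 1, 2, 6} are pairwise adjacent, and any tree decomposition puts a clique entirely inside one bag — forcing width ≥ 3. Therefore the treewidth is 3.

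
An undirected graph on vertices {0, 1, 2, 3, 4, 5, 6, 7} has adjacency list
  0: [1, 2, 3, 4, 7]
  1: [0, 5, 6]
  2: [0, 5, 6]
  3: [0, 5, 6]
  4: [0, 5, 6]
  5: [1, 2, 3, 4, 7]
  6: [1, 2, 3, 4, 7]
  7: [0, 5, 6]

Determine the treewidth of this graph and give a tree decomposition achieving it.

Treewidth 3.
Bags: B1 = {0, 2, 5, 6}  B2 = {0, 1, 5, 6}  B3 = {0, 4, 5, 6}  B4 = {0, 5, 6, 7}  B5 = {0, 3, 5, 6}
Tree: B1–B2, B2–B3, B3–B4, B4–B5

Each bag holds 4 vertices, so the decomposition has width 3, which upper-bounds the treewidth. For the lower bound: the 4 vertex sets {2,6}, {1,5}, {0}, {4} are disjoint, each induces a connected subgraph, and every pair is joined by at least one edge of G. Contracting each set to a single vertex therefore yields K_{4} as a minor, and since treewidth is minor-monotone, tw(G) ≥ tw(K_{4}) = 3. The upper and lower bounds meet at 3, so that is the treewidth.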